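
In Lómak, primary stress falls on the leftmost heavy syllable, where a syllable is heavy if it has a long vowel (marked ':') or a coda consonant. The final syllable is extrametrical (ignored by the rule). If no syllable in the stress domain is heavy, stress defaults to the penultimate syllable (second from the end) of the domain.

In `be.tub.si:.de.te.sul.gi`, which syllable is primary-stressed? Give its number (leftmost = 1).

The final syllable (7, gi) is extrametrical; the stress domain is syllables 1–6.
Weights: 1 be L, 2 tub H, 3 si: H, 4 de L, 5 te L, 6 sul H.
Heavy syllables in the domain: 2, 3, 6. The leftmost is syllable 2 (tub).
Primary stress: syllable 2 → be.ˈtub.si:.de.te.sul.gi.

2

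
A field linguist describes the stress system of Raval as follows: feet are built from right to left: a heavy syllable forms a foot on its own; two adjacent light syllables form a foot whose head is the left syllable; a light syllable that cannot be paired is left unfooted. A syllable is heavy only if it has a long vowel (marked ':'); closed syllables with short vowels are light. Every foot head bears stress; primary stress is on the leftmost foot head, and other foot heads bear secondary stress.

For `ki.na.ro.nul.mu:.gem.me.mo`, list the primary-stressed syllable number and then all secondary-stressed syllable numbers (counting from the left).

Weights: 1 ki L, 2 na L, 3 ro L, 4 nul L, 5 mu: H, 6 gem L, 7 me L, 8 mo L.
Parse right to left (heavy = foot alone; LL = one foot; stranded L unfooted): (ˈki.na) (ˈro.nul) (ˈmu:) gem (ˈme.mo).
Foot heads: 1, 3, 5, 7.
Primary stress on the leftmost head = syllable 1.
Secondary stress on 3, 5, 7: ˈki.na.ˌro.nul.ˌmu:.gem.ˌme.mo.

primary 1, secondary 3, 5, 7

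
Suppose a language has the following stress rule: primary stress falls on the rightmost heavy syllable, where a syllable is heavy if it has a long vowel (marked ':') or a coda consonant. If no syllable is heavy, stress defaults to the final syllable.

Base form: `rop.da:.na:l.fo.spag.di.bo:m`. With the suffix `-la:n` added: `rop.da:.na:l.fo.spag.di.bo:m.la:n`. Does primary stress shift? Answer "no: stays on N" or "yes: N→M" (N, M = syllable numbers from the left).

yes: 7→8

Base `rop.da:.na:l.fo.spag.di.bo:m` (7 syllables):
  Weights: 1 rop H, 2 da: H, 3 na:l H, 4 fo L, 5 spag H, 6 di L, 7 bo:m H.
  Heavy syllables in the domain: 1, 2, 3, 5, 7. The rightmost is syllable 7 (bo:m).
  → primary stress on syllable 7.
Suffixed `rop.da:.na:l.fo.spag.di.bo:m.la:n` (8 syllables):
  Weights: 1 rop H, 2 da: H, 3 na:l H, 4 fo L, 5 spag H, 6 di L, 7 bo:m H, 8 la:n H.
  Heavy syllables in the domain: 1, 2, 3, 5, 7, 8. The rightmost is syllable 8 (la:n).
  → primary stress on syllable 8.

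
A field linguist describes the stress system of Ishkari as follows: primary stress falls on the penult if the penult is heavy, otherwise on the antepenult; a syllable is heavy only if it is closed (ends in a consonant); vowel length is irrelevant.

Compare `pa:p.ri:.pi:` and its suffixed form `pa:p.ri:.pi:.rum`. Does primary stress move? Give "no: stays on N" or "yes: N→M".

yes: 1→2

Base `pa:p.ri:.pi:` (3 syllables):
  Weights: 1 pa:p H, 2 ri: L, 3 pi: L.
  The penult (syllable 2, ri:) is light, so stress falls on the antepenult (syllable 1, pa:p).
  → primary stress on syllable 1.
Suffixed `pa:p.ri:.pi:.rum` (4 syllables):
  Weights: 2 ri: L, 3 pi: L, 4 rum H.
  The penult (syllable 3, pi:) is light, so stress falls on the antepenult (syllable 2, ri:).
  → primary stress on syllable 2.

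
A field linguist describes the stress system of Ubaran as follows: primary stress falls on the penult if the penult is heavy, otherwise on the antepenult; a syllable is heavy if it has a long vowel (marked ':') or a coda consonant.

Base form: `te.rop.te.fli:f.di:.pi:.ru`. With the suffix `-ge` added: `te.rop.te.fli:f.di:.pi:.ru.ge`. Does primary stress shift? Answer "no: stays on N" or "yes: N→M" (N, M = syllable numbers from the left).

Base `te.rop.te.fli:f.di:.pi:.ru` (7 syllables):
  Weights: 5 di: H, 6 pi: H, 7 ru L.
  The penult (syllable 6, pi:) is heavy, so it takes stress.
  → primary stress on syllable 6.
Suffixed `te.rop.te.fli:f.di:.pi:.ru.ge` (8 syllables):
  Weights: 6 pi: H, 7 ru L, 8 ge L.
  The penult (syllable 7, ru) is light, so stress falls on the antepenult (syllable 6, pi:).
  → primary stress on syllable 6.

no: stays on 6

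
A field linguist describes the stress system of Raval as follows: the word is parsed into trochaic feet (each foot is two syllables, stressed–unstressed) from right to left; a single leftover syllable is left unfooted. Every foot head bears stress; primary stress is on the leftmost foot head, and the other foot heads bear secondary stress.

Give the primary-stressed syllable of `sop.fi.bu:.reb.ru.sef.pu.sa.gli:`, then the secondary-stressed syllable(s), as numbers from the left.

Parse right to left into trochaic (ˈσσ) feet: sop (ˈfi.bu:) (ˈreb.ru) (ˈsef.pu) (ˈsa.gli:). Syllable 1 is left unfooted.
Foot heads (stressed positions): 2, 4, 6, 8.
End Rule Leftmost: primary stress on the leftmost head = syllable 2.
Secondary stress on 4, 6, 8: sop.ˈfi.bu:.ˌreb.ru.ˌsef.pu.ˌsa.gli:.

primary 2, secondary 4, 6, 8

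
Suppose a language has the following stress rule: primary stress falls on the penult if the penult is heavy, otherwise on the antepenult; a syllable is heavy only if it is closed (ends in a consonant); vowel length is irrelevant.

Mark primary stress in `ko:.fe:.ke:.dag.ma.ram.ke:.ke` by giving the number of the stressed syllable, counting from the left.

Weights: 6 ram H, 7 ke: L, 8 ke L.
The penult (syllable 7, ke:) is light, so stress falls on the antepenult (syllable 6, ram).
Primary stress: syllable 6 → ko:.fe:.ke:.dag.ma.ˈram.ke:.ke.

6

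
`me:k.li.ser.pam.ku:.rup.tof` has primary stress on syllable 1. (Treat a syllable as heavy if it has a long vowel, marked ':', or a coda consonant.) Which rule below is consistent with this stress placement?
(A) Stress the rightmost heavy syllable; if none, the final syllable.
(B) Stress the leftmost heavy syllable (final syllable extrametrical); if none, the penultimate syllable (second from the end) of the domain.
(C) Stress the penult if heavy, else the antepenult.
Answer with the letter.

Rule A → syllable 7 (observed: 1).
Rule B → syllable 1 ✓.
Rule C → syllable 6 (observed: 1).

B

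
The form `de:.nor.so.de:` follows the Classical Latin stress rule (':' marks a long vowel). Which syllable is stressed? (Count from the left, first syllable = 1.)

Classical Latin: stress the penult if heavy (long vowel or closed), else the antepenult.
Weights: 2 nor H, 3 so L, 4 de: H.
The penult (syllable 3, so) is light, so stress falls on the antepenult (syllable 2, nor).
Stress on syllable 2: de:.ˈnor.so.de:.

2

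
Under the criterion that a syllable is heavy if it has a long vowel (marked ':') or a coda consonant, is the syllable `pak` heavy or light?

heavy

`pak`: short vowel, closed (coda /k/). Closed → heavy.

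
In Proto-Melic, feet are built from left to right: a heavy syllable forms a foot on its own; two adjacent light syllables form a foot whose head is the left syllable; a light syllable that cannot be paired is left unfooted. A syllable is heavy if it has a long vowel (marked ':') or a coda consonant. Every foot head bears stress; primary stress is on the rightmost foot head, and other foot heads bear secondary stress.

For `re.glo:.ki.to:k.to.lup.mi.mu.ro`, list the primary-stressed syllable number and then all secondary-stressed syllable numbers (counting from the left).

primary 7, secondary 2, 4, 6

Weights: 1 re L, 2 glo: H, 3 ki L, 4 to:k H, 5 to L, 6 lup H, 7 mi L, 8 mu L, 9 ro L.
Parse left to right (heavy = foot alone; LL = one foot; stranded L unfooted): re (ˈglo:) ki (ˈto:k) to (ˈlup) (ˈmi.mu) ro.
Foot heads: 2, 4, 6, 7.
Primary stress on the rightmost head = syllable 7.
Secondary stress on 2, 4, 6: re.ˌglo:.ki.ˌto:k.to.ˌlup.ˈmi.mu.ro.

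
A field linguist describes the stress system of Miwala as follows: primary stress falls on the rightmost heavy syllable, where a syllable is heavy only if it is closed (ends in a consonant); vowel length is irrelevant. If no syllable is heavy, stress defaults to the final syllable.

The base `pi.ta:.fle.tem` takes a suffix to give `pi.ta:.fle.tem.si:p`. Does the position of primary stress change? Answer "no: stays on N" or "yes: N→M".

Base `pi.ta:.fle.tem` (4 syllables):
  Weights: 1 pi L, 2 ta: L, 3 fle L, 4 tem H.
  Heavy syllables in the domain: 4. The rightmost is syllable 4 (tem).
  → primary stress on syllable 4.
Suffixed `pi.ta:.fle.tem.si:p` (5 syllables):
  Weights: 1 pi L, 2 ta: L, 3 fle L, 4 tem H, 5 si:p H.
  Heavy syllables in the domain: 4, 5. The rightmost is syllable 5 (si:p).
  → primary stress on syllable 5.

yes: 4→5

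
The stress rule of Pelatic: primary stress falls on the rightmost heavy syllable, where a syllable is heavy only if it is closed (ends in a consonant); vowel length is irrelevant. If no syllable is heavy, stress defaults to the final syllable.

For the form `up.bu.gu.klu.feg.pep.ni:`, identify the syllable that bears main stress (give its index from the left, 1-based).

Weights: 1 up H, 2 bu L, 3 gu L, 4 klu L, 5 feg H, 6 pep H, 7 ni: L.
Heavy syllables in the domain: 1, 5, 6. The rightmost is syllable 6 (pep).
Primary stress: syllable 6 → up.bu.gu.klu.feg.ˈpep.ni:.

6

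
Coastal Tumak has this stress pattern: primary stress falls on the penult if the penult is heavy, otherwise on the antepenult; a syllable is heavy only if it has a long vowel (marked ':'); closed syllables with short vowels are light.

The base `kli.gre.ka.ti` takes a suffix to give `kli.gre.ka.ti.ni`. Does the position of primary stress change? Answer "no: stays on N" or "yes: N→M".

Base `kli.gre.ka.ti` (4 syllables):
  Weights: 2 gre L, 3 ka L, 4 ti L.
  The penult (syllable 3, ka) is light, so stress falls on the antepenult (syllable 2, gre).
  → primary stress on syllable 2.
Suffixed `kli.gre.ka.ti.ni` (5 syllables):
  Weights: 3 ka L, 4 ti L, 5 ni L.
  The penult (syllable 4, ti) is light, so stress falls on the antepenult (syllable 3, ka).
  → primary stress on syllable 3.

yes: 2→3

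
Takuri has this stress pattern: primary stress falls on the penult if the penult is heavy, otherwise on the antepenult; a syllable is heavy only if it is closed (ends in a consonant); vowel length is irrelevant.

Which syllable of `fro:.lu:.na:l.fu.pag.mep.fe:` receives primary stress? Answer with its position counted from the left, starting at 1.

6

Weights: 5 pag H, 6 mep H, 7 fe: L.
The penult (syllable 6, mep) is heavy, so it takes stress.
Primary stress: syllable 6 → fro:.lu:.na:l.fu.pag.ˈmep.fe:.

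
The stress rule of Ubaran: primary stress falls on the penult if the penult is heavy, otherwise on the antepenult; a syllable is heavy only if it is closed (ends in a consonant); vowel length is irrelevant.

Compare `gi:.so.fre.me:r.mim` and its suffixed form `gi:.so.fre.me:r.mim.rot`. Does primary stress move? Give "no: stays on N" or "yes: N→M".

Base `gi:.so.fre.me:r.mim` (5 syllables):
  Weights: 3 fre L, 4 me:r H, 5 mim H.
  The penult (syllable 4, me:r) is heavy, so it takes stress.
  → primary stress on syllable 4.
Suffixed `gi:.so.fre.me:r.mim.rot` (6 syllables):
  Weights: 4 me:r H, 5 mim H, 6 rot H.
  The penult (syllable 5, mim) is heavy, so it takes stress.
  → primary stress on syllable 5.

yes: 4→5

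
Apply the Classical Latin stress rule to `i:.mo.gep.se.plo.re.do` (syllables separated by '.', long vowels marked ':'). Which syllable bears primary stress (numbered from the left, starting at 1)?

Classical Latin: stress the penult if heavy (long vowel or closed), else the antepenult.
Weights: 5 plo L, 6 re L, 7 do L.
The penult (syllable 6, re) is light, so stress falls on the antepenult (syllable 5, plo).
Stress on syllable 5: i:.mo.gep.se.ˈplo.re.do.

5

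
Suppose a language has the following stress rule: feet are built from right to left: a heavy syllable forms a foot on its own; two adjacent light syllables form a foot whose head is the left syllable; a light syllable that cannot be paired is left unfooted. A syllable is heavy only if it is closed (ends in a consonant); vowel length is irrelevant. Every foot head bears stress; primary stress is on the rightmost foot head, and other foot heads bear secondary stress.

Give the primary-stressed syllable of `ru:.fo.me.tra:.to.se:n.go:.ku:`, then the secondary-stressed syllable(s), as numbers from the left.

Weights: 1 ru: L, 2 fo L, 3 me L, 4 tra: L, 5 to L, 6 se:n H, 7 go: L, 8 ku: L.
Parse right to left (heavy = foot alone; LL = one foot; stranded L unfooted): ru: (ˈfo.me) (ˈtra:.to) (ˈse:n) (ˈgo:.ku:).
Foot heads: 2, 4, 6, 7.
Primary stress on the rightmost head = syllable 7.
Secondary stress on 2, 4, 6: ru:.ˌfo.me.ˌtra:.to.ˌse:n.ˈgo:.ku:.

primary 7, secondary 2, 4, 6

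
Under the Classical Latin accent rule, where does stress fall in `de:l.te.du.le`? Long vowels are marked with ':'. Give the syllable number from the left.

Classical Latin: stress the penult if heavy (long vowel or closed), else the antepenult.
Weights: 2 te L, 3 du L, 4 le L.
The penult (syllable 3, du) is light, so stress falls on the antepenult (syllable 2, te).
Stress on syllable 2: de:l.ˈte.du.le.

2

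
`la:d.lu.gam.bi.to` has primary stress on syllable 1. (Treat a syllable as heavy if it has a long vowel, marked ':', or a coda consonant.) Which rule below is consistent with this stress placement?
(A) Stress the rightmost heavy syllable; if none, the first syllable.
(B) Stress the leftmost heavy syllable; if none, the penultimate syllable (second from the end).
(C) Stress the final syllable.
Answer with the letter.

B

Rule A → syllable 3 (observed: 1).
Rule B → syllable 1 ✓.
Rule C → syllable 5 (observed: 1).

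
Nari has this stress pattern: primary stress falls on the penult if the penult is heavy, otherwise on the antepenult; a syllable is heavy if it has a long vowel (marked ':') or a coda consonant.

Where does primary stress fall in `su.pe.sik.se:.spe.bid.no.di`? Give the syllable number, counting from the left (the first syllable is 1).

Weights: 6 bid H, 7 no L, 8 di L.
The penult (syllable 7, no) is light, so stress falls on the antepenult (syllable 6, bid).
Primary stress: syllable 6 → su.pe.sik.se:.spe.ˈbid.no.di.

6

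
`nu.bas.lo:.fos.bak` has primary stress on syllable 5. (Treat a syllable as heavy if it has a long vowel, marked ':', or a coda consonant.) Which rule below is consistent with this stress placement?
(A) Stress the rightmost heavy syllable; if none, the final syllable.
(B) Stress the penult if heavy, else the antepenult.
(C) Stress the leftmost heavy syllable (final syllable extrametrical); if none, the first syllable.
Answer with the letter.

A

Rule A → syllable 5 ✓.
Rule B → syllable 4 (observed: 5).
Rule C → syllable 2 (observed: 5).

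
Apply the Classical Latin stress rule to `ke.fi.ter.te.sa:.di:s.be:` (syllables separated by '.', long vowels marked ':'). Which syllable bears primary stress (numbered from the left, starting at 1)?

6

Classical Latin: stress the penult if heavy (long vowel or closed), else the antepenult.
Weights: 5 sa: H, 6 di:s H, 7 be: H.
The penult (syllable 6, di:s) is heavy, so it takes stress.
Stress on syllable 6: ke.fi.ter.te.sa:.ˈdi:s.be:.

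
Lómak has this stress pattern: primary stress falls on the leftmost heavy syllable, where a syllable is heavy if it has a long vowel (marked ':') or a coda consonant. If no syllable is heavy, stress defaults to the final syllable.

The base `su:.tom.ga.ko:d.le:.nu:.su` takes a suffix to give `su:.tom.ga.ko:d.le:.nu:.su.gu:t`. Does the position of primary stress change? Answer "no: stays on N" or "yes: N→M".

no: stays on 1

Base `su:.tom.ga.ko:d.le:.nu:.su` (7 syllables):
  Weights: 1 su: H, 2 tom H, 3 ga L, 4 ko:d H, 5 le: H, 6 nu: H, 7 su L.
  Heavy syllables in the domain: 1, 2, 4, 5, 6. The leftmost is syllable 1 (su:).
  → primary stress on syllable 1.
Suffixed `su:.tom.ga.ko:d.le:.nu:.su.gu:t` (8 syllables):
  Weights: 1 su: H, 2 tom H, 3 ga L, 4 ko:d H, 5 le: H, 6 nu: H, 7 su L, 8 gu:t H.
  Heavy syllables in the domain: 1, 2, 4, 5, 6, 8. The leftmost is syllable 1 (su:).
  → primary stress on syllable 1.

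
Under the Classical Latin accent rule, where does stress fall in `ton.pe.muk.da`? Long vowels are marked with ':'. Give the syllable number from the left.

Classical Latin: stress the penult if heavy (long vowel or closed), else the antepenult.
Weights: 2 pe L, 3 muk H, 4 da L.
The penult (syllable 3, muk) is heavy, so it takes stress.
Stress on syllable 3: ton.pe.ˈmuk.da.

3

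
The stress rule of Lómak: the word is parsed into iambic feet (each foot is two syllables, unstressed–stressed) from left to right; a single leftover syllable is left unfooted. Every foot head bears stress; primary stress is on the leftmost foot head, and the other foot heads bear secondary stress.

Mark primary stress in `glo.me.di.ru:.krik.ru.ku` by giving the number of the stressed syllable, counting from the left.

2

Parse left to right into iambic (σˈσ) feet: (glo.ˈme) (di.ˈru:) (krik.ˈru) ku. Syllable 7 is left unfooted.
Foot heads (stressed positions): 2, 4, 6.
End Rule Leftmost: primary stress on the leftmost head = syllable 2.
Primary stress: syllable 2 → glo.ˈme.di.ru:.krik.ru.ku.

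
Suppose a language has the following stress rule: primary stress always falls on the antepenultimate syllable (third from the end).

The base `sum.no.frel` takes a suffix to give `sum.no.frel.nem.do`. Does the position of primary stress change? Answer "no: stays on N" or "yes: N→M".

Base `sum.no.frel` (3 syllables):
  The word has 3 syllables; the antepenultimate syllable (third from the end) is syllable 1 (sum).
  → primary stress on syllable 1.
Suffixed `sum.no.frel.nem.do` (5 syllables):
  The word has 5 syllables; the antepenultimate syllable (third from the end) is syllable 3 (frel).
  → primary stress on syllable 3.

yes: 1→3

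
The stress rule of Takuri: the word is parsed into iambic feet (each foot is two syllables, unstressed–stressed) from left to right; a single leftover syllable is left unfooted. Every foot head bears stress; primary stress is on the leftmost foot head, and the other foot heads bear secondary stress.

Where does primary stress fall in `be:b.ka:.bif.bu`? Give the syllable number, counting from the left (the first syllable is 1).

2

Parse left to right into iambic (σˈσ) feet: (be:b.ˈka:) (bif.ˈbu).
Foot heads (stressed positions): 2, 4.
End Rule Leftmost: primary stress on the leftmost head = syllable 2.
Primary stress: syllable 2 → be:b.ˈka:.bif.bu.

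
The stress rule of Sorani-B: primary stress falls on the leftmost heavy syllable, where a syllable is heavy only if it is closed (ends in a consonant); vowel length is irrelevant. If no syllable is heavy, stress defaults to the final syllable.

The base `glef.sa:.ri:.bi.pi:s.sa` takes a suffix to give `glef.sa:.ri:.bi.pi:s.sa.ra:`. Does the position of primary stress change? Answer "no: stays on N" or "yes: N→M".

Base `glef.sa:.ri:.bi.pi:s.sa` (6 syllables):
  Weights: 1 glef H, 2 sa: L, 3 ri: L, 4 bi L, 5 pi:s H, 6 sa L.
  Heavy syllables in the domain: 1, 5. The leftmost is syllable 1 (glef).
  → primary stress on syllable 1.
Suffixed `glef.sa:.ri:.bi.pi:s.sa.ra:` (7 syllables):
  Weights: 1 glef H, 2 sa: L, 3 ri: L, 4 bi L, 5 pi:s H, 6 sa L, 7 ra: L.
  Heavy syllables in the domain: 1, 5. The leftmost is syllable 1 (glef).
  → primary stress on syllable 1.

no: stays on 1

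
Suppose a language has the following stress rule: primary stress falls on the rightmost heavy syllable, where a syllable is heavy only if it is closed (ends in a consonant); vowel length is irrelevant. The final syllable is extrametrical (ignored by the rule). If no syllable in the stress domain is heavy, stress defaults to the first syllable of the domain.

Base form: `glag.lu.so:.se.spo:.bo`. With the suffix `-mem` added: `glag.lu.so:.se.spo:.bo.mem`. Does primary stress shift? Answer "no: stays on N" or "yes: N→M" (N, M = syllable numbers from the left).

Base `glag.lu.so:.se.spo:.bo` (6 syllables):
  The final syllable (6, bo) is extrametrical; the stress domain is syllables 1–5.
  Weights: 1 glag H, 2 lu L, 3 so: L, 4 se L, 5 spo: L.
  Heavy syllables in the domain: 1. The rightmost is syllable 1 (glag).
  → primary stress on syllable 1.
Suffixed `glag.lu.so:.se.spo:.bo.mem` (7 syllables):
  The final syllable (7, mem) is extrametrical; the stress domain is syllables 1–6.
  Weights: 1 glag H, 2 lu L, 3 so: L, 4 se L, 5 spo: L, 6 bo L.
  Heavy syllables in the domain: 1. The rightmost is syllable 1 (glag).
  → primary stress on syllable 1.

no: stays on 1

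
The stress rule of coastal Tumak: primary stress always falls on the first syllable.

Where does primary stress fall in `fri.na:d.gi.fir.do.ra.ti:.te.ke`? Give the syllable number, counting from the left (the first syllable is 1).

The word has 9 syllables; the first syllable is syllable 1 (fri).
Primary stress: syllable 1 → ˈfri.na:d.gi.fir.do.ra.ti:.te.ke.

1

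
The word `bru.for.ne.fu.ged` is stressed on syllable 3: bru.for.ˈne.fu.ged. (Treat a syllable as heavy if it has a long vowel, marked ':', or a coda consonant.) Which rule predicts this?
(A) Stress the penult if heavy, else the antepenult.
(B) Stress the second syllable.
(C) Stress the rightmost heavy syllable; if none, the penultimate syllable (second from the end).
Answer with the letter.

A

Rule A → syllable 3 ✓.
Rule B → syllable 2 (observed: 3).
Rule C → syllable 5 (observed: 3).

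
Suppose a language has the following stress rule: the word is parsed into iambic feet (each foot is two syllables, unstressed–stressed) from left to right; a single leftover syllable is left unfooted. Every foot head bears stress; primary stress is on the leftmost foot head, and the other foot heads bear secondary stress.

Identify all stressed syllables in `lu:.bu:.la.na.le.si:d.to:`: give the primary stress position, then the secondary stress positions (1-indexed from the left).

Parse left to right into iambic (σˈσ) feet: (lu:.ˈbu:) (la.ˈna) (le.ˈsi:d) to:. Syllable 7 is left unfooted.
Foot heads (stressed positions): 2, 4, 6.
End Rule Leftmost: primary stress on the leftmost head = syllable 2.
Secondary stress on 4, 6: lu:.ˈbu:.la.ˌna.le.ˌsi:d.to:.

primary 2, secondary 4, 6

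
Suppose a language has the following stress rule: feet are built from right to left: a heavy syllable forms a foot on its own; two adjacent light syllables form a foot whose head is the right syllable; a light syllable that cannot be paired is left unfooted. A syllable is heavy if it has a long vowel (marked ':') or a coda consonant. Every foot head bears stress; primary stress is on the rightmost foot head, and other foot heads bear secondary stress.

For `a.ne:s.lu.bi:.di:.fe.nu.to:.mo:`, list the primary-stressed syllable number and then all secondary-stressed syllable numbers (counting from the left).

primary 9, secondary 2, 4, 5, 7, 8

Weights: 1 a L, 2 ne:s H, 3 lu L, 4 bi: H, 5 di: H, 6 fe L, 7 nu L, 8 to: H, 9 mo: H.
Parse right to left (heavy = foot alone; LL = one foot; stranded L unfooted): a (ˈne:s) lu (ˈbi:) (ˈdi:) (fe.ˈnu) (ˈto:) (ˈmo:).
Foot heads: 2, 4, 5, 7, 8, 9.
Primary stress on the rightmost head = syllable 9.
Secondary stress on 2, 4, 5, 7, 8: a.ˌne:s.lu.ˌbi:.ˌdi:.fe.ˌnu.ˌto:.ˈmo:.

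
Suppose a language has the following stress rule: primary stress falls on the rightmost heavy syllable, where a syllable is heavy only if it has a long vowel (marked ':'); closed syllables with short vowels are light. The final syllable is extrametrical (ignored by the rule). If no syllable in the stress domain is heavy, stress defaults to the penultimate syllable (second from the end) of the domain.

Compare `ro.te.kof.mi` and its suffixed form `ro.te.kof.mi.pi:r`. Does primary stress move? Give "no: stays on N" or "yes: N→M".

yes: 2→3

Base `ro.te.kof.mi` (4 syllables):
  The final syllable (4, mi) is extrametrical; the stress domain is syllables 1–3.
  Weights: 1 ro L, 2 te L, 3 kof L.
  No heavy syllable in the domain; default to the penultimate syllable (second from the end) of the domain = syllable 2.
  → primary stress on syllable 2.
Suffixed `ro.te.kof.mi.pi:r` (5 syllables):
  The final syllable (5, pi:r) is extrametrical; the stress domain is syllables 1–4.
  Weights: 1 ro L, 2 te L, 3 kof L, 4 mi L.
  No heavy syllable in the domain; default to the penultimate syllable (second from the end) of the domain = syllable 3.
  → primary stress on syllable 3.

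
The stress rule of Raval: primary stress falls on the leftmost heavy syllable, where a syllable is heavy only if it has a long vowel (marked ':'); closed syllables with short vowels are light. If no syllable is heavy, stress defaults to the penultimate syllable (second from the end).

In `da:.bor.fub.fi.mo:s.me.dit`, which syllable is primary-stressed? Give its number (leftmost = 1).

1

Weights: 1 da: H, 2 bor L, 3 fub L, 4 fi L, 5 mo:s H, 6 me L, 7 dit L.
Heavy syllables in the domain: 1, 5. The leftmost is syllable 1 (da:).
Primary stress: syllable 1 → ˈda:.bor.fub.fi.mo:s.me.dit.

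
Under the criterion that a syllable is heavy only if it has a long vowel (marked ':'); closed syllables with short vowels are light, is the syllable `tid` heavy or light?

light

`tid`: short vowel, closed (coda /d/). Short vowel → light.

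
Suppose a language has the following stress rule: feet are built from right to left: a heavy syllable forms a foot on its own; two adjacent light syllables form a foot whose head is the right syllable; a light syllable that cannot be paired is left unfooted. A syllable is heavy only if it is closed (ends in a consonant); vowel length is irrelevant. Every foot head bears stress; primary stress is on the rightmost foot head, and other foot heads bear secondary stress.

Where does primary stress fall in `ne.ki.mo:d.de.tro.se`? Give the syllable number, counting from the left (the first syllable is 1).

Weights: 1 ne L, 2 ki L, 3 mo:d H, 4 de L, 5 tro L, 6 se L.
Parse right to left (heavy = foot alone; LL = one foot; stranded L unfooted): (ne.ˈki) (ˈmo:d) de (tro.ˈse).
Foot heads: 2, 3, 6.
Primary stress on the rightmost head = syllable 6.
Primary stress: syllable 6 → ne.ki.mo:d.de.tro.ˈse.

6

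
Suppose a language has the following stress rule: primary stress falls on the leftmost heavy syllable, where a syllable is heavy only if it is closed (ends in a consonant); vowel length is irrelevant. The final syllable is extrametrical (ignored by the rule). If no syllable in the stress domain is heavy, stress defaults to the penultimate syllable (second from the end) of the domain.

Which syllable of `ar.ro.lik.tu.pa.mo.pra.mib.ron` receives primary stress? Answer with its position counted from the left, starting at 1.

The final syllable (9, ron) is extrametrical; the stress domain is syllables 1–8.
Weights: 1 ar H, 2 ro L, 3 lik H, 4 tu L, 5 pa L, 6 mo L, 7 pra L, 8 mib H.
Heavy syllables in the domain: 1, 3, 8. The leftmost is syllable 1 (ar).
Primary stress: syllable 1 → ˈar.ro.lik.tu.pa.mo.pra.mib.ron.

1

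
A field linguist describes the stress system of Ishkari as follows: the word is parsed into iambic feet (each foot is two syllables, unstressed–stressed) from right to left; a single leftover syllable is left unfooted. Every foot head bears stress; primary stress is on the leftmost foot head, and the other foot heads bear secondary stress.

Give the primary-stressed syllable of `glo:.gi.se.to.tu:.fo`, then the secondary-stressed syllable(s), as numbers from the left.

primary 2, secondary 4, 6

Parse right to left into iambic (σˈσ) feet: (glo:.ˈgi) (se.ˈto) (tu:.ˈfo).
Foot heads (stressed positions): 2, 4, 6.
End Rule Leftmost: primary stress on the leftmost head = syllable 2.
Secondary stress on 4, 6: glo:.ˈgi.se.ˌto.tu:.ˌfo.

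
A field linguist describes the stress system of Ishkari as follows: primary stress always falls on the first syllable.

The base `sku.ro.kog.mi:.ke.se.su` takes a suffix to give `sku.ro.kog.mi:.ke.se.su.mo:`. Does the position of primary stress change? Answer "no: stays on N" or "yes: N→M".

no: stays on 1

Base `sku.ro.kog.mi:.ke.se.su` (7 syllables):
  The word has 7 syllables; the first syllable is syllable 1 (sku).
  → primary stress on syllable 1.
Suffixed `sku.ro.kog.mi:.ke.se.su.mo:` (8 syllables):
  The word has 8 syllables; the first syllable is syllable 1 (sku).
  → primary stress on syllable 1.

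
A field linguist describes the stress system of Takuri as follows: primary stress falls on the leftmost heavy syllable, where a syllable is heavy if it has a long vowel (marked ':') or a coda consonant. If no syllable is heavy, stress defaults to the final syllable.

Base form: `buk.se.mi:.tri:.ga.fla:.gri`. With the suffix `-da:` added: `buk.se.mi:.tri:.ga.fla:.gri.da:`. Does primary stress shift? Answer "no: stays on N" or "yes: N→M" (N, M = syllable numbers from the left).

no: stays on 1

Base `buk.se.mi:.tri:.ga.fla:.gri` (7 syllables):
  Weights: 1 buk H, 2 se L, 3 mi: H, 4 tri: H, 5 ga L, 6 fla: H, 7 gri L.
  Heavy syllables in the domain: 1, 3, 4, 6. The leftmost is syllable 1 (buk).
  → primary stress on syllable 1.
Suffixed `buk.se.mi:.tri:.ga.fla:.gri.da:` (8 syllables):
  Weights: 1 buk H, 2 se L, 3 mi: H, 4 tri: H, 5 ga L, 6 fla: H, 7 gri L, 8 da: H.
  Heavy syllables in the domain: 1, 3, 4, 6, 8. The leftmost is syllable 1 (buk).
  → primary stress on syllable 1.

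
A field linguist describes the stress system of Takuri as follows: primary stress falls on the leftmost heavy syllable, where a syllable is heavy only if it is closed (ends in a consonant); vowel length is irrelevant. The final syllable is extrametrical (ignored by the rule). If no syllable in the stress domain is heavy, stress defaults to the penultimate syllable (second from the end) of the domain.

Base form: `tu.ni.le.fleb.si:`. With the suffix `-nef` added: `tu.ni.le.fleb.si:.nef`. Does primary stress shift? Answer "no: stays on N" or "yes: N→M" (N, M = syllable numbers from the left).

Base `tu.ni.le.fleb.si:` (5 syllables):
  The final syllable (5, si:) is extrametrical; the stress domain is syllables 1–4.
  Weights: 1 tu L, 2 ni L, 3 le L, 4 fleb H.
  Heavy syllables in the domain: 4. The leftmost is syllable 4 (fleb).
  → primary stress on syllable 4.
Suffixed `tu.ni.le.fleb.si:.nef` (6 syllables):
  The final syllable (6, nef) is extrametrical; the stress domain is syllables 1–5.
  Weights: 1 tu L, 2 ni L, 3 le L, 4 fleb H, 5 si: L.
  Heavy syllables in the domain: 4. The leftmost is syllable 4 (fleb).
  → primary stress on syllable 4.

no: stays on 4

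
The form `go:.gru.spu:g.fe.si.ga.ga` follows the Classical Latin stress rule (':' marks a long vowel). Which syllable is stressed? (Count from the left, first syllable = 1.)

5

Classical Latin: stress the penult if heavy (long vowel or closed), else the antepenult.
Weights: 5 si L, 6 ga L, 7 ga L.
The penult (syllable 6, ga) is light, so stress falls on the antepenult (syllable 5, si).
Stress on syllable 5: go:.gru.spu:g.fe.ˈsi.ga.ga.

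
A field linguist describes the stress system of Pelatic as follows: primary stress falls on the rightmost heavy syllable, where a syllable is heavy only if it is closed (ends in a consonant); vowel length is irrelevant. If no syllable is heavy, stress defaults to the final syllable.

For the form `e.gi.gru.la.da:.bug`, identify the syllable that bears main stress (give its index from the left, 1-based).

Weights: 1 e L, 2 gi L, 3 gru L, 4 la L, 5 da: L, 6 bug H.
Heavy syllables in the domain: 6. The rightmost is syllable 6 (bug).
Primary stress: syllable 6 → e.gi.gru.la.da:.ˈbug.

6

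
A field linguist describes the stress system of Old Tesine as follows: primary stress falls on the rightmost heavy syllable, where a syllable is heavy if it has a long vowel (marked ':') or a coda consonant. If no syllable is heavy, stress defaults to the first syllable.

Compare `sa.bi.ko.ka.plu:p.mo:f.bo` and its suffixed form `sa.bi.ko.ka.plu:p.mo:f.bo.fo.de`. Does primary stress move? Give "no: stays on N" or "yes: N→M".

Base `sa.bi.ko.ka.plu:p.mo:f.bo` (7 syllables):
  Weights: 1 sa L, 2 bi L, 3 ko L, 4 ka L, 5 plu:p H, 6 mo:f H, 7 bo L.
  Heavy syllables in the domain: 5, 6. The rightmost is syllable 6 (mo:f).
  → primary stress on syllable 6.
Suffixed `sa.bi.ko.ka.plu:p.mo:f.bo.fo.de` (9 syllables):
  Weights: 1 sa L, 2 bi L, 3 ko L, 4 ka L, 5 plu:p H, 6 mo:f H, 7 bo L, 8 fo L, 9 de L.
  Heavy syllables in the domain: 5, 6. The rightmost is syllable 6 (mo:f).
  → primary stress on syllable 6.

no: stays on 6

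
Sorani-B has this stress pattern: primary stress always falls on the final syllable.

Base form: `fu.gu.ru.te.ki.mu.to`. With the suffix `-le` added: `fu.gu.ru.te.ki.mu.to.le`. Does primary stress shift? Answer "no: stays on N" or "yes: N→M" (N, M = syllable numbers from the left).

Base `fu.gu.ru.te.ki.mu.to` (7 syllables):
  The word has 7 syllables; the final syllable is syllable 7 (to).
  → primary stress on syllable 7.
Suffixed `fu.gu.ru.te.ki.mu.to.le` (8 syllables):
  The word has 8 syllables; the final syllable is syllable 8 (le).
  → primary stress on syllable 8.

yes: 7→8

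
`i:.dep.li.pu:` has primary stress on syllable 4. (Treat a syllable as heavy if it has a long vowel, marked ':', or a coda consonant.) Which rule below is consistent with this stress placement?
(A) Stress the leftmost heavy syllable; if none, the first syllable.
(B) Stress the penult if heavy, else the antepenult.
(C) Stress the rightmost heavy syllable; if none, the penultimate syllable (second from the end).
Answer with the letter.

Rule A → syllable 1 (observed: 4).
Rule B → syllable 2 (observed: 4).
Rule C → syllable 4 ✓.

C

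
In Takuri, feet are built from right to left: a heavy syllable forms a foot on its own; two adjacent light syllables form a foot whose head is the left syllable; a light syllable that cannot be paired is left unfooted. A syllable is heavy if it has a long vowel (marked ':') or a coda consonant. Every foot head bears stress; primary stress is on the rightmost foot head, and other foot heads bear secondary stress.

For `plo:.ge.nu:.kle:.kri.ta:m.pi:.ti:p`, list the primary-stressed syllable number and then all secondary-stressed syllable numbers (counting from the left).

Weights: 1 plo: H, 2 ge L, 3 nu: H, 4 kle: H, 5 kri L, 6 ta:m H, 7 pi: H, 8 ti:p H.
Parse right to left (heavy = foot alone; LL = one foot; stranded L unfooted): (ˈplo:) ge (ˈnu:) (ˈkle:) kri (ˈta:m) (ˈpi:) (ˈti:p).
Foot heads: 1, 3, 4, 6, 7, 8.
Primary stress on the rightmost head = syllable 8.
Secondary stress on 1, 3, 4, 6, 7: ˌplo:.ge.ˌnu:.ˌkle:.kri.ˌta:m.ˌpi:.ˈti:p.

primary 8, secondary 1, 3, 4, 6, 7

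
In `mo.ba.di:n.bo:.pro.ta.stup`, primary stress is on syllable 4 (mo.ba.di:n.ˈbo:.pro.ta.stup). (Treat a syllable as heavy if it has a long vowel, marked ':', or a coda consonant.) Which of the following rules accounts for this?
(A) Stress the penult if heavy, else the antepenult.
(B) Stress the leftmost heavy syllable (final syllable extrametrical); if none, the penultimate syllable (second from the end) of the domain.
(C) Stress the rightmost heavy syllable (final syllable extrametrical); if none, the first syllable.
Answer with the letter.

C

Rule A → syllable 5 (observed: 4).
Rule B → syllable 3 (observed: 4).
Rule C → syllable 4 ✓.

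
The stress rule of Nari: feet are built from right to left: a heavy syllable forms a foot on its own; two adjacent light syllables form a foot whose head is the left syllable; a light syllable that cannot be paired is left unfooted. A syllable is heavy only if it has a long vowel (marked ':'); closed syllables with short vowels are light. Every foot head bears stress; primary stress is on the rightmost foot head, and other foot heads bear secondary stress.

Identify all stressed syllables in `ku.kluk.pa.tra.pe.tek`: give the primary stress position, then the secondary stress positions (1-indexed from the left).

primary 5, secondary 1, 3

Weights: 1 ku L, 2 kluk L, 3 pa L, 4 tra L, 5 pe L, 6 tek L.
Parse right to left (heavy = foot alone; LL = one foot; stranded L unfooted): (ˈku.kluk) (ˈpa.tra) (ˈpe.tek).
Foot heads: 1, 3, 5.
Primary stress on the rightmost head = syllable 5.
Secondary stress on 1, 3: ˌku.kluk.ˌpa.tra.ˈpe.tek.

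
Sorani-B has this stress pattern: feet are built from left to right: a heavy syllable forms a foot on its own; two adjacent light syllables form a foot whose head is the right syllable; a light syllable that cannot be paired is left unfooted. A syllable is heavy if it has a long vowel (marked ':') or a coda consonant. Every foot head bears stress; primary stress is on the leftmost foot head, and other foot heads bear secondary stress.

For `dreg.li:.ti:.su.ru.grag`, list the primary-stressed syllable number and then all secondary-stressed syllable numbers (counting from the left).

primary 1, secondary 2, 3, 5, 6

Weights: 1 dreg H, 2 li: H, 3 ti: H, 4 su L, 5 ru L, 6 grag H.
Parse left to right (heavy = foot alone; LL = one foot; stranded L unfooted): (ˈdreg) (ˈli:) (ˈti:) (su.ˈru) (ˈgrag).
Foot heads: 1, 2, 3, 5, 6.
Primary stress on the leftmost head = syllable 1.
Secondary stress on 2, 3, 5, 6: ˈdreg.ˌli:.ˌti:.su.ˌru.ˌgrag.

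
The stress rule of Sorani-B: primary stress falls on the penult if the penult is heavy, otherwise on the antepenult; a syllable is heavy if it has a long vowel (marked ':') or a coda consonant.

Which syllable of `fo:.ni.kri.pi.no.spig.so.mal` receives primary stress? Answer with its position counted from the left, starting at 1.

Weights: 6 spig H, 7 so L, 8 mal H.
The penult (syllable 7, so) is light, so stress falls on the antepenult (syllable 6, spig).
Primary stress: syllable 6 → fo:.ni.kri.pi.no.ˈspig.so.mal.

6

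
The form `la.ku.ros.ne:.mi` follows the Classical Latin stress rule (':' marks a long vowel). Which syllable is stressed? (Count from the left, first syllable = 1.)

4

Classical Latin: stress the penult if heavy (long vowel or closed), else the antepenult.
Weights: 3 ros H, 4 ne: H, 5 mi L.
The penult (syllable 4, ne:) is heavy, so it takes stress.
Stress on syllable 4: la.ku.ros.ˈne:.mi.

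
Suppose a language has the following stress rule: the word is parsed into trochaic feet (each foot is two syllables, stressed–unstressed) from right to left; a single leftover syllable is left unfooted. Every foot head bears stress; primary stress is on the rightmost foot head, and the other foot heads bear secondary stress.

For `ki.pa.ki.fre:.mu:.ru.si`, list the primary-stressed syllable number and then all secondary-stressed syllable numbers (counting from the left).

Parse right to left into trochaic (ˈσσ) feet: ki (ˈpa.ki) (ˈfre:.mu:) (ˈru.si). Syllable 1 is left unfooted.
Foot heads (stressed positions): 2, 4, 6.
End Rule Rightmost: primary stress on the rightmost head = syllable 6.
Secondary stress on 2, 4: ki.ˌpa.ki.ˌfre:.mu:.ˈru.si.

primary 6, secondary 2, 4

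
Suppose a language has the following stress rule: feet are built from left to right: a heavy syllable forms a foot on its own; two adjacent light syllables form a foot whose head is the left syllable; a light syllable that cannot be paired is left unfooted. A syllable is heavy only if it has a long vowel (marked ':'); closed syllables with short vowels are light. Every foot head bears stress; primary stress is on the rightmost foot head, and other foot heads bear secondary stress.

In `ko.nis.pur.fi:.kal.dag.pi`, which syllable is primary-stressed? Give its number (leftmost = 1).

Weights: 1 ko L, 2 nis L, 3 pur L, 4 fi: H, 5 kal L, 6 dag L, 7 pi L.
Parse left to right (heavy = foot alone; LL = one foot; stranded L unfooted): (ˈko.nis) pur (ˈfi:) (ˈkal.dag) pi.
Foot heads: 1, 4, 5.
Primary stress on the rightmost head = syllable 5.
Primary stress: syllable 5 → ko.nis.pur.fi:.ˈkal.dag.pi.

5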